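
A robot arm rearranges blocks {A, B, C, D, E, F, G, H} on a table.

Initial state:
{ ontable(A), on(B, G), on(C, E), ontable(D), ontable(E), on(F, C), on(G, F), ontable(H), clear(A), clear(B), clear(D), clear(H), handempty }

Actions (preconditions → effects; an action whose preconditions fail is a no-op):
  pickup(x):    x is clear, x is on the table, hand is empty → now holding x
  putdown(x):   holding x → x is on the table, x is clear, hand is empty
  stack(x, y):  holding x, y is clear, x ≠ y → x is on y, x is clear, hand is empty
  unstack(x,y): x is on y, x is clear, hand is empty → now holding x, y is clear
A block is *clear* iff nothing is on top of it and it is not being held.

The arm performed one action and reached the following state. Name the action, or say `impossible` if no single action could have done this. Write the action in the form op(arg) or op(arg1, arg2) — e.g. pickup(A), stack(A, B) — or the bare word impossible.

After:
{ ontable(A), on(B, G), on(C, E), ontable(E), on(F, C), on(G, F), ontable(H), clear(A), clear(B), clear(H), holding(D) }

pickup(D)

target: towers=[A; E/C/F/G/B; H] holding=D
         pickup(A) → towers=[D; E/C/F/G/B; H] holding=A
         pickup(H) → towers=[A; D; E/C/F/G/B] holding=H
     unstack(B, G) → towers=[A; D; E/C/F/G; H] holding=B
         pickup(D) → towers=[A; E/C/F/G/B; H] holding=D  ← match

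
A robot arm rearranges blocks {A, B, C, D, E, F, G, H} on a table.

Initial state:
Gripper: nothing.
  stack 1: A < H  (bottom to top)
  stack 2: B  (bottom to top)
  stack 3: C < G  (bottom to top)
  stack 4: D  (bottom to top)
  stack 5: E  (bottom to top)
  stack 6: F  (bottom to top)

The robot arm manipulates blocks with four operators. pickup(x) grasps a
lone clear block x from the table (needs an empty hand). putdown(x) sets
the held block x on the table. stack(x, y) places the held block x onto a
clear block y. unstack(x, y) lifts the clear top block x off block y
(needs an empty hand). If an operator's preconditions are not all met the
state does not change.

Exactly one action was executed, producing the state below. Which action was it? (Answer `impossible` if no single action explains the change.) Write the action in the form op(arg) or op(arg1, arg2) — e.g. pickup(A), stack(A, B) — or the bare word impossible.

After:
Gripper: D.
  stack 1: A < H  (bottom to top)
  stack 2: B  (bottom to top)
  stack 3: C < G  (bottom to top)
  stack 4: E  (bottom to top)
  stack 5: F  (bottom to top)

pickup(D)

target: towers=[A/H; B; C/G; E; F] holding=D
     unstack(G, C) → towers=[A/H; B; C; D; E; F] holding=G
         pickup(E) → towers=[A/H; B; C/G; D; F] holding=E
     unstack(H, A) → towers=[A; B; C/G; D; E; F] holding=H
         pickup(B) → towers=[A/H; C/G; D; E; F] holding=B
         pickup(F) → towers=[A/H; B; C/G; D; E] holding=F
         pickup(D) → towers=[A/H; B; C/G; E; F] holding=D  ← match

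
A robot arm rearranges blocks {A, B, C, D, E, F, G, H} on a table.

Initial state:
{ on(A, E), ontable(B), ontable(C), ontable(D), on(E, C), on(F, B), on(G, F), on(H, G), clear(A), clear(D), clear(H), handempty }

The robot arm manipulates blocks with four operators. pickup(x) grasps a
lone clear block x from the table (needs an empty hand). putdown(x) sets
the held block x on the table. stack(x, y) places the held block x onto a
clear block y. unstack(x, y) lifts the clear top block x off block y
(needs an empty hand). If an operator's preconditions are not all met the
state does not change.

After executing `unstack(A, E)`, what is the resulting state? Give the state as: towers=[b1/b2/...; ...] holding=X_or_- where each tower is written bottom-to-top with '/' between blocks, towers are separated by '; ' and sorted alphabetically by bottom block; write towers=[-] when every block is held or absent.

towers=[B/F/G/H; C/E; D] holding=A

before: towers=[B/F/G/H; C/E/A; D] holding=-
pre[unstack(A, E)]: on(A,E) ✓, clear(A) ✓, handempty ✓
all met → apply unstack(A, E)
after:  towers=[B/F/G/H; C/E; D] holding=A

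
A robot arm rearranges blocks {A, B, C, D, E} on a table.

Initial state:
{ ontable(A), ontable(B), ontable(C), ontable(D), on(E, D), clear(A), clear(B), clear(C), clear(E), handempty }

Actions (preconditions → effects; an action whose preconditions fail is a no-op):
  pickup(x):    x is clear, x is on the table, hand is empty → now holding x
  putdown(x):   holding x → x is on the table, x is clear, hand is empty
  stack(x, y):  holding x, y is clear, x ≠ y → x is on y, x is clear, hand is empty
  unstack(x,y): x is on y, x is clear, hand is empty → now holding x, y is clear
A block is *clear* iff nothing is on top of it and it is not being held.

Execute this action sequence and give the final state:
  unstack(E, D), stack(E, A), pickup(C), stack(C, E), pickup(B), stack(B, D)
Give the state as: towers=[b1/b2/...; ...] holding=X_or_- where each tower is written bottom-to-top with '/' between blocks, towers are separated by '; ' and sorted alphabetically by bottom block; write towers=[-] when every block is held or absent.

towers=[A/E/C; D/B] holding=-

step 1 (unstack(E, D)): towers=[A; B; C; D] holding=E
step 2 (stack(E, A)): towers=[A/E; B; C; D] holding=-
step 3 (pickup(C)): towers=[A/E; B; D] holding=C
step 4 (stack(C, E)): towers=[A/E/C; B; D] holding=-
step 5 (pickup(B)): towers=[A/E/C; D] holding=B
step 6 (stack(B, D)): towers=[A/E/C; D/B] holding=-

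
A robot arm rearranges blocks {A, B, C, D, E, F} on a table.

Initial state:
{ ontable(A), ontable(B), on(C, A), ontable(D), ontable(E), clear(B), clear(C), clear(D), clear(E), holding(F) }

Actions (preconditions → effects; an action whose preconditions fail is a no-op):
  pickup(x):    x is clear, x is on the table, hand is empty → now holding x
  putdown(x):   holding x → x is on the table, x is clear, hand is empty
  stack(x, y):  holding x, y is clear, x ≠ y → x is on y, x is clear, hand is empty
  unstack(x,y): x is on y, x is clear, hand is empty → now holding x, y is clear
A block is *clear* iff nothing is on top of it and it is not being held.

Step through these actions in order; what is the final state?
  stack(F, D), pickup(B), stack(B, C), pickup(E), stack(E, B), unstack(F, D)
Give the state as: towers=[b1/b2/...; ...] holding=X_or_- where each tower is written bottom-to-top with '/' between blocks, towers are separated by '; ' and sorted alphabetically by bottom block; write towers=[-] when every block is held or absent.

towers=[A/C/B/E; D] holding=F

step 1 (stack(F, D)): towers=[A/C; B; D/F; E] holding=-
step 2 (pickup(B)): towers=[A/C; D/F; E] holding=B
step 3 (stack(B, C)): towers=[A/C/B; D/F; E] holding=-
step 4 (pickup(E)): towers=[A/C/B; D/F] holding=E
step 5 (stack(E, B)): towers=[A/C/B/E; D/F] holding=-
step 6 (unstack(F, D)): towers=[A/C/B/E; D] holding=F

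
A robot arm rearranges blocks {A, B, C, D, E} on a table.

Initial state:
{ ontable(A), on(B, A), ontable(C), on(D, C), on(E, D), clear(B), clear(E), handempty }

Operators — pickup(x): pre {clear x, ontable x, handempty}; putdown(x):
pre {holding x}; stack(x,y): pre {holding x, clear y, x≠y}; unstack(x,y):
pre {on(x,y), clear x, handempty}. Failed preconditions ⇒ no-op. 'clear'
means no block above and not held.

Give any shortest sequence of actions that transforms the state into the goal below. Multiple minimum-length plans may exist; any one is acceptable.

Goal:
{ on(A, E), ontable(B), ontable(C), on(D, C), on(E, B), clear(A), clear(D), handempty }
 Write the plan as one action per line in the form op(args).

step 1 (unstack(B, A)): towers=[A; C/D/E] holding=B
step 2 (putdown(B)): towers=[A; B; C/D/E] holding=-
step 3 (unstack(E, D)): towers=[A; B; C/D] holding=E
step 4 (stack(E, B)): towers=[A; B/E; C/D] holding=-
step 5 (pickup(A)): towers=[B/E; C/D] holding=A
step 6 (stack(A, E)): towers=[B/E/A; C/D] holding=-
goal check: towers=[B/E/A; C/D] holding=- — reached (length 6, optimal by BFS)

unstack(B, A)
putdown(B)
unstack(E, D)
stack(E, B)
pickup(A)
stack(A, E)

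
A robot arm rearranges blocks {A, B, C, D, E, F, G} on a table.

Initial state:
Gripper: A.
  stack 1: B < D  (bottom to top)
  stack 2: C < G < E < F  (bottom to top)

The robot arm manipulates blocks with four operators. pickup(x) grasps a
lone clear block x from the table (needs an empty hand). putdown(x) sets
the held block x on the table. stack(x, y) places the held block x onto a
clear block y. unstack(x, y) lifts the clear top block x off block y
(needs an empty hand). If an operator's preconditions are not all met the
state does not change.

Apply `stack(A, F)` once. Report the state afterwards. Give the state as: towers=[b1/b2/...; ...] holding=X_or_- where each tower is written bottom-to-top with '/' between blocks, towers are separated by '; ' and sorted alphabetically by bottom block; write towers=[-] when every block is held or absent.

towers=[B/D; C/G/E/F/A] holding=-

before: towers=[B/D; C/G/E/F] holding=A
pre[stack(A, F)]: holding(A) ok, clear(F) ok, A≠F ok
all met → apply stack(A, F)
after:  towers=[B/D; C/G/E/F/A] holding=-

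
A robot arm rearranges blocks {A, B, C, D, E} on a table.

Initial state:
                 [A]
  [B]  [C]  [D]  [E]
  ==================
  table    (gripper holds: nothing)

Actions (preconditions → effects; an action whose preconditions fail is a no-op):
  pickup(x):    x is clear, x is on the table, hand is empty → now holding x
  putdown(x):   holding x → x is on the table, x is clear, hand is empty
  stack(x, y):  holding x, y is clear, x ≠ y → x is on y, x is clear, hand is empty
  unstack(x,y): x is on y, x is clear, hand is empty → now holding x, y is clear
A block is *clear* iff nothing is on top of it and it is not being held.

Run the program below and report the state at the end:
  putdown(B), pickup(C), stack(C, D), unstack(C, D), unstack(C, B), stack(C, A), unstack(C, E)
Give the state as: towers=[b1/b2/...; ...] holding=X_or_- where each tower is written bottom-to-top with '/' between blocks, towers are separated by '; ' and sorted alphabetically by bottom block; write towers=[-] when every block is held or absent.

towers=[B; D; E/A/C] holding=-

step 1 (putdown(B)) [no-op]: towers=[B; C; D; E/A] holding=-
step 2 (pickup(C)): towers=[B; D; E/A] holding=C
step 3 (stack(C, D)): towers=[B; D/C; E/A] holding=-
step 4 (unstack(C, D)): towers=[B; D; E/A] holding=C
step 5 (unstack(C, B)) [no-op]: towers=[B; D; E/A] holding=C
step 6 (stack(C, A)): towers=[B; D; E/A/C] holding=-
step 7 (unstack(C, E)) [no-op]: towers=[B; D; E/A/C] holding=-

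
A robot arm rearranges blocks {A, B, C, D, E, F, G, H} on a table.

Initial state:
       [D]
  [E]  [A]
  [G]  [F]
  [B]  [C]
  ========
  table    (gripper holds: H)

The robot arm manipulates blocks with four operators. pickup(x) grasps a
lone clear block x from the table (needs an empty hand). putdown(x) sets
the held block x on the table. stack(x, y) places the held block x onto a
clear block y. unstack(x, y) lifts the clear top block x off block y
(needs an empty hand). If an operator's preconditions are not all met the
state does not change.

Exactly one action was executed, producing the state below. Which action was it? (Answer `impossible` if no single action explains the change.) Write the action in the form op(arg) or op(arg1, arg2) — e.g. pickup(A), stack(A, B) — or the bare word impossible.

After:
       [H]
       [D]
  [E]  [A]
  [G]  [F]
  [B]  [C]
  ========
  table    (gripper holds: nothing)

target: towers=[B/G/E; C/F/A/D/H] holding=-
        putdown(H) → towers=[B/G/E; C/F/A/D; H] holding=-
       stack(H, E) → towers=[B/G/E/H; C/F/A/D] holding=-
       stack(H, D) → towers=[B/G/E; C/F/A/D/H] holding=-  ← match

stack(H, D)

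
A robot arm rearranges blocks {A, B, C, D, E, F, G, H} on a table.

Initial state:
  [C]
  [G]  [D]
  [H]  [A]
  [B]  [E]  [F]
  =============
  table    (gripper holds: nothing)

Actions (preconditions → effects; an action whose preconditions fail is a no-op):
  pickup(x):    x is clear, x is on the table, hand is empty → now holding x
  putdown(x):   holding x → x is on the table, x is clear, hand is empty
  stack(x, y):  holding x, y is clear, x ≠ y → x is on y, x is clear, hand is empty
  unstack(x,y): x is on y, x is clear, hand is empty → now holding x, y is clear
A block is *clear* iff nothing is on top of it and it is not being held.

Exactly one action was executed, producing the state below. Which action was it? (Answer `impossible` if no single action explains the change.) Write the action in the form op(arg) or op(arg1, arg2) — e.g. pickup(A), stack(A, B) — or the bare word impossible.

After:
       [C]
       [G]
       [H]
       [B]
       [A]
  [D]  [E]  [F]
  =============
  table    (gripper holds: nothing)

impossible

target: towers=[D; E/A/B/H/G/C; F] holding=-
         pickup(F) → towers=[B/H/G/C; E/A/D] holding=F
     unstack(D, A) → towers=[B/H/G/C; E/A; F] holding=D
     unstack(C, G) → towers=[B/H/G; E/A/D; F] holding=C
none of the 3 applicable actions match → impossible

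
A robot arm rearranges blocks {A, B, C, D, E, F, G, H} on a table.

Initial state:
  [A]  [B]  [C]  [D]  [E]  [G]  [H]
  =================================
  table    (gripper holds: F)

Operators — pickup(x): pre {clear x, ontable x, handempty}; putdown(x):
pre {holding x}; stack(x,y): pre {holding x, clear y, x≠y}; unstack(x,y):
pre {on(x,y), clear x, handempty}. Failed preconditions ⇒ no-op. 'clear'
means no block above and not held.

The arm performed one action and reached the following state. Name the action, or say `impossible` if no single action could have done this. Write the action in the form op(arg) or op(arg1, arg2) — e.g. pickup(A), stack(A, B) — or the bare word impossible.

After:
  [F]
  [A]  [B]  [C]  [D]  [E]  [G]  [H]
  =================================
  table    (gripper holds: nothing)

target: towers=[A/F; B; C; D; E; G; H] holding=-
        putdown(F) → towers=[A; B; C; D; E; F; G; H] holding=-
       stack(F, G) → towers=[A; B; C; D; E; G/F; H] holding=-
       stack(F, A) → towers=[A/F; B; C; D; E; G; H] holding=-  ← match
       stack(F, E) → towers=[A; B; C; D; E/F; G; H] holding=-
       stack(F, H) → towers=[A; B; C; D; E; G; H/F] holding=-
       stack(F, B) → towers=[A; B/F; C; D; E; G; H] holding=-
       stack(F, D) → towers=[A; B; C; D/F; E; G; H] holding=-
       stack(F, C) → towers=[A; B; C/F; D; E; G; H] holding=-

stack(F, A)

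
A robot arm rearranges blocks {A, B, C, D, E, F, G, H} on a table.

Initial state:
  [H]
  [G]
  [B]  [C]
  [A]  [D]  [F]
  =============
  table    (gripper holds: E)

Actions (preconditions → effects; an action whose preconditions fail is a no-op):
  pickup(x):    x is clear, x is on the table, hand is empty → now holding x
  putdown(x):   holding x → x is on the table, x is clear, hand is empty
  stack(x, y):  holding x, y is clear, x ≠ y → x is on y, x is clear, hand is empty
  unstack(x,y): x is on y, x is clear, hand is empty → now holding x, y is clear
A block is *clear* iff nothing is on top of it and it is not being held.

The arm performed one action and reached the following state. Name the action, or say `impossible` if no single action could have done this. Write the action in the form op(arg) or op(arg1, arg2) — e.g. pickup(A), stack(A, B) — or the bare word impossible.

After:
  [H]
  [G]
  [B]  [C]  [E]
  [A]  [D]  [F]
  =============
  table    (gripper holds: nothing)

target: towers=[A/B/G/H; D/C; F/E] holding=-
        putdown(E) → towers=[A/B/G/H; D/C; E; F] holding=-
       stack(E, H) → towers=[A/B/G/H/E; D/C; F] holding=-
       stack(E, F) → towers=[A/B/G/H; D/C; F/E] holding=-  ← match
       stack(E, C) → towers=[A/B/G/H; D/C/E; F] holding=-

stack(E, F)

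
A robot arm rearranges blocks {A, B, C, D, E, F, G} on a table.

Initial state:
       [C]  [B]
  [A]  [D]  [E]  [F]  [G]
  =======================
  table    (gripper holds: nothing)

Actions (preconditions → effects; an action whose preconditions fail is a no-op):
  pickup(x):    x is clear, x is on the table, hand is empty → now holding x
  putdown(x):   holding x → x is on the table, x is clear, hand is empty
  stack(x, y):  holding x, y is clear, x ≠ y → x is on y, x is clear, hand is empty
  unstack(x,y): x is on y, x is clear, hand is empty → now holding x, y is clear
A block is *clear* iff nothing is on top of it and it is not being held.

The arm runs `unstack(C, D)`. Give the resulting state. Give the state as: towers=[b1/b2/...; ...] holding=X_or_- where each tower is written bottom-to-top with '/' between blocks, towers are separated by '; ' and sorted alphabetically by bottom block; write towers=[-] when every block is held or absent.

before: towers=[A; D/C; E/B; F; G] holding=-
pre[unstack(C, D)]: on(C,D) ok, clear(C) ok, handempty ok
all met → apply unstack(C, D)
after:  towers=[A; D; E/B; F; G] holding=C

towers=[A; D; E/B; F; G] holding=C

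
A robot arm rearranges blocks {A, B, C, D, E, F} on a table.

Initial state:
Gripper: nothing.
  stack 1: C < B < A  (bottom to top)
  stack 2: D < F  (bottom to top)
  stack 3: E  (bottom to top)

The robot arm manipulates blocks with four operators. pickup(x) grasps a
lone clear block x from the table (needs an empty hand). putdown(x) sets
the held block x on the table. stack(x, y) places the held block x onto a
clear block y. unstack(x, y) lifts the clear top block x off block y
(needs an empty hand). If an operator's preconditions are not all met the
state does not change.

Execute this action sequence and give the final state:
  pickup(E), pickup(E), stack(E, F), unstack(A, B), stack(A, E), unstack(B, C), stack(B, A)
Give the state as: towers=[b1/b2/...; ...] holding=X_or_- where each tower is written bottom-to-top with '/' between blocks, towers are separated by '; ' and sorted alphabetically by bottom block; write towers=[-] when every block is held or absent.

towers=[C; D/F/E/A/B] holding=-

step 1 (pickup(E)): towers=[C/B/A; D/F] holding=E
step 2 (pickup(E)) [no-op]: towers=[C/B/A; D/F] holding=E
step 3 (stack(E, F)): towers=[C/B/A; D/F/E] holding=-
step 4 (unstack(A, B)): towers=[C/B; D/F/E] holding=A
step 5 (stack(A, E)): towers=[C/B; D/F/E/A] holding=-
step 6 (unstack(B, C)): towers=[C; D/F/E/A] holding=B
step 7 (stack(B, A)): towers=[C; D/F/E/A/B] holding=-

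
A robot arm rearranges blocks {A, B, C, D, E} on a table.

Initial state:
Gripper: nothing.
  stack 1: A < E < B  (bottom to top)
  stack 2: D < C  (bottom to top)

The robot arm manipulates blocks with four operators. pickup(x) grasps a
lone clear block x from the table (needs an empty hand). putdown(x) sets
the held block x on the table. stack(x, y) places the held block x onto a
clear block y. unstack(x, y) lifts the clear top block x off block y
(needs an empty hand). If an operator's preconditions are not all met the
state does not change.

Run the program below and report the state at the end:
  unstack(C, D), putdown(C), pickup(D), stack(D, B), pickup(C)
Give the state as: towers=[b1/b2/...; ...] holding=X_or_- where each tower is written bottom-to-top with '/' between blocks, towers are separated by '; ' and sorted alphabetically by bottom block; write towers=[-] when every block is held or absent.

towers=[A/E/B/D] holding=C

step 1 (unstack(C, D)): towers=[A/E/B; D] holding=C
step 2 (putdown(C)): towers=[A/E/B; C; D] holding=-
step 3 (pickup(D)): towers=[A/E/B; C] holding=D
step 4 (stack(D, B)): towers=[A/E/B/D; C] holding=-
step 5 (pickup(C)): towers=[A/E/B/D] holding=C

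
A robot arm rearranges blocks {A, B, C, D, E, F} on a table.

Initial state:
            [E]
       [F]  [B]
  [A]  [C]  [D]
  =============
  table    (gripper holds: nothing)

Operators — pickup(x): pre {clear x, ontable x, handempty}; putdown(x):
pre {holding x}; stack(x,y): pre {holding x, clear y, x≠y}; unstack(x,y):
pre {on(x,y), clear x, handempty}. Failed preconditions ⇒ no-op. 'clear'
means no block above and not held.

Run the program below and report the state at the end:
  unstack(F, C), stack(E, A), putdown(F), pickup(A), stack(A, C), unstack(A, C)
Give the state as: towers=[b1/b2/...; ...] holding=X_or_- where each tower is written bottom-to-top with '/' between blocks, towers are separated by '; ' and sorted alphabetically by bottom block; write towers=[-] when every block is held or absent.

towers=[C; D/B/E; F] holding=A

step 1 (unstack(F, C)): towers=[A; C; D/B/E] holding=F
step 2 (stack(E, A)) [no-op]: towers=[A; C; D/B/E] holding=F
step 3 (putdown(F)): towers=[A; C; D/B/E; F] holding=-
step 4 (pickup(A)): towers=[C; D/B/E; F] holding=A
step 5 (stack(A, C)): towers=[C/A; D/B/E; F] holding=-
step 6 (unstack(A, C)): towers=[C; D/B/E; F] holding=A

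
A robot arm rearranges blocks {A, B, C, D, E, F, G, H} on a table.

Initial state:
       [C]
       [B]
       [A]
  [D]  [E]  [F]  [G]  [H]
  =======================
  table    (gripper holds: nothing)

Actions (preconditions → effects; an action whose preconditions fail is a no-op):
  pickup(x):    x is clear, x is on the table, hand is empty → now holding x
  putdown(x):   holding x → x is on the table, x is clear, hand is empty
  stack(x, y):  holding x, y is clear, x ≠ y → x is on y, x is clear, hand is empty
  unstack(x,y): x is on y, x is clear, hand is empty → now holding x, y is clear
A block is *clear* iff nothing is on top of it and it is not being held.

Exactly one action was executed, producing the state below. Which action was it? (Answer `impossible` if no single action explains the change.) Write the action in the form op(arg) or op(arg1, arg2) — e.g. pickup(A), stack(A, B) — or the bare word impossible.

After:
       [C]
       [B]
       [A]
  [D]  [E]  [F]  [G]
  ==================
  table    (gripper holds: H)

target: towers=[D; E/A/B/C; F; G] holding=H
         pickup(G) → towers=[D; E/A/B/C; F; H] holding=G
         pickup(H) → towers=[D; E/A/B/C; F; G] holding=H  ← match
         pickup(F) → towers=[D; E/A/B/C; G; H] holding=F
         pickup(D) → towers=[E/A/B/C; F; G; H] holding=D
     unstack(C, B) → towers=[D; E/A/B; F; G; H] holding=C

pickup(H)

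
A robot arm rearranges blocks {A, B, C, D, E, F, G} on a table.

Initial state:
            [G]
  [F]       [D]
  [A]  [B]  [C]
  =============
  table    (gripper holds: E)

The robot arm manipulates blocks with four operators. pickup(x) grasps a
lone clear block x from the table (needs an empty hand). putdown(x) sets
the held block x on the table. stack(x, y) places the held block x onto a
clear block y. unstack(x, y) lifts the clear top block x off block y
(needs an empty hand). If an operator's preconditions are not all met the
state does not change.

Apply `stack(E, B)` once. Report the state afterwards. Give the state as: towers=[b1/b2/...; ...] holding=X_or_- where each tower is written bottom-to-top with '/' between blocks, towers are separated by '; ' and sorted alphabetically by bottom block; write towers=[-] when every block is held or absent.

before: towers=[A/F; B; C/D/G] holding=E
pre[stack(E, B)]: holding(E) ✓, clear(B) ✓, E≠B ✓
all met → apply stack(E, B)
after:  towers=[A/F; B/E; C/D/G] holding=-

towers=[A/F; B/E; C/D/G] holding=-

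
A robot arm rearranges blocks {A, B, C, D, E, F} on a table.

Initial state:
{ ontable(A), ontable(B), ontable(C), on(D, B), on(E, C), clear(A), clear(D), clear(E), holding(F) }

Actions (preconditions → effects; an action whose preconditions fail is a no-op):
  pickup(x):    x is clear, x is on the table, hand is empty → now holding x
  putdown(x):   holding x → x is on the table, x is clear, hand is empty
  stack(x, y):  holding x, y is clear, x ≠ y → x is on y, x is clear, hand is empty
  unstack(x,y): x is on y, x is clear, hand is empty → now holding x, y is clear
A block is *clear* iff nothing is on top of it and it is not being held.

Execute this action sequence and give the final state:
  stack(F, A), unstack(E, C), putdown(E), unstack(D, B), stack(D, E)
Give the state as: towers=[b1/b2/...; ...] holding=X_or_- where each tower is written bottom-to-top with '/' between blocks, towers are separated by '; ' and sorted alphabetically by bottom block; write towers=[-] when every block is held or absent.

step 1 (stack(F, A)): towers=[A/F; B/D; C/E] holding=-
step 2 (unstack(E, C)): towers=[A/F; B/D; C] holding=E
step 3 (putdown(E)): towers=[A/F; B/D; C; E] holding=-
step 4 (unstack(D, B)): towers=[A/F; B; C; E] holding=D
step 5 (stack(D, E)): towers=[A/F; B; C; E/D] holding=-

towers=[A/F; B; C; E/D] holding=-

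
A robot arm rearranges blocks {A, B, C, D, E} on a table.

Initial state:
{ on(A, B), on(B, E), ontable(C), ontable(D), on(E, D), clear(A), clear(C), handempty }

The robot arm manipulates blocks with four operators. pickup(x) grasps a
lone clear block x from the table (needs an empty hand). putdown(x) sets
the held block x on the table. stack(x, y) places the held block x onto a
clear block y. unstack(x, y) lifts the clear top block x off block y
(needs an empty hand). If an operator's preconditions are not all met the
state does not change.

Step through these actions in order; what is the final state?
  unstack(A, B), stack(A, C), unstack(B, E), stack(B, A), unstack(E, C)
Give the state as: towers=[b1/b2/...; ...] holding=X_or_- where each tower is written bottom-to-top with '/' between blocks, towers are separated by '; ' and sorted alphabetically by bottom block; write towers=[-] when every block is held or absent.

step 1 (unstack(A, B)): towers=[C; D/E/B] holding=A
step 2 (stack(A, C)): towers=[C/A; D/E/B] holding=-
step 3 (unstack(B, E)): towers=[C/A; D/E] holding=B
step 4 (stack(B, A)): towers=[C/A/B; D/E] holding=-
step 5 (unstack(E, C)) [no-op]: towers=[C/A/B; D/E] holding=-

towers=[C/A/B; D/E] holding=-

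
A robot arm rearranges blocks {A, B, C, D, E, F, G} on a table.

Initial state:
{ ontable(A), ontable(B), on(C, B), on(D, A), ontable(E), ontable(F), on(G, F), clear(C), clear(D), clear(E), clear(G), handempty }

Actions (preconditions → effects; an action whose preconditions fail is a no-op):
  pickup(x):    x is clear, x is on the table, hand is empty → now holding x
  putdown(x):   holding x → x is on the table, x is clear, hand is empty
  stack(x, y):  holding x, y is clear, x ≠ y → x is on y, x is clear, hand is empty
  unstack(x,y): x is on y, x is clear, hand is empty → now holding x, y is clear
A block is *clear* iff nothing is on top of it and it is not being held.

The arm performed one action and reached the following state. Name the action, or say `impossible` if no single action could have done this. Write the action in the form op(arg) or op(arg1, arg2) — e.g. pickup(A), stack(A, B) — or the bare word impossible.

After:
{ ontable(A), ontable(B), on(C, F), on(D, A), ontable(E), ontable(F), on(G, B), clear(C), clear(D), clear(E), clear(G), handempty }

impossible

target: towers=[A/D; B/G; E; F/C] holding=-
     unstack(G, F) → towers=[A/D; B/C; E; F] holding=G
     unstack(D, A) → towers=[A; B/C; E; F/G] holding=D
         pickup(E) → towers=[A/D; B/C; F/G] holding=E
     unstack(C, B) → towers=[A/D; B; E; F/G] holding=C
none of the 4 applicable actions match → impossible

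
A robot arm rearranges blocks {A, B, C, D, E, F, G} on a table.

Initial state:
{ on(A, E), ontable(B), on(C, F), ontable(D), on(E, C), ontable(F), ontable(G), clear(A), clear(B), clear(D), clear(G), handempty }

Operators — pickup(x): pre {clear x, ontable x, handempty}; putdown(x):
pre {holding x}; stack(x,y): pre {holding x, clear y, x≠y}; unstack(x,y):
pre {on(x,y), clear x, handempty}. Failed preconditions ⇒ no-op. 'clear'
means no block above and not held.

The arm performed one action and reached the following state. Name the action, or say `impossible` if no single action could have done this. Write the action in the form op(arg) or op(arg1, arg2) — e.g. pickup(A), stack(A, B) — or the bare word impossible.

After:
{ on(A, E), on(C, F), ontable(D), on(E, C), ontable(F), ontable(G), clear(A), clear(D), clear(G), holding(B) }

target: towers=[D; F/C/E/A; G] holding=B
         pickup(B) → towers=[D; F/C/E/A; G] holding=B  ← match
         pickup(G) → towers=[B; D; F/C/E/A] holding=G
         pickup(D) → towers=[B; F/C/E/A; G] holding=D
     unstack(A, E) → towers=[B; D; F/C/E; G] holding=A

pickup(B)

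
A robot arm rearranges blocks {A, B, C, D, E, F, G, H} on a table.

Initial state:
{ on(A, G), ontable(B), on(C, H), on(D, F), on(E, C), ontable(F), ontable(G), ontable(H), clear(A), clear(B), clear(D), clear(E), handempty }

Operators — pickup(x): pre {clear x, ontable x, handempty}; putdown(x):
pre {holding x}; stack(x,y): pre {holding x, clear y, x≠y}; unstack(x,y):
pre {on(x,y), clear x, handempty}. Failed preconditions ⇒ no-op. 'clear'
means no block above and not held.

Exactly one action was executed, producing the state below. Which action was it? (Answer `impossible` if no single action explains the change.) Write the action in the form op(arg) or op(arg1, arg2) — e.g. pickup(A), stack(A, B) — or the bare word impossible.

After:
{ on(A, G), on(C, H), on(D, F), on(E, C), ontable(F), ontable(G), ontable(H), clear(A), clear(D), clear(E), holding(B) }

pickup(B)

target: towers=[F/D; G/A; H/C/E] holding=B
     unstack(A, G) → towers=[B; F/D; G; H/C/E] holding=A
     unstack(E, C) → towers=[B; F/D; G/A; H/C] holding=E
         pickup(B) → towers=[F/D; G/A; H/C/E] holding=B  ← match
     unstack(D, F) → towers=[B; F; G/A; H/C/E] holding=D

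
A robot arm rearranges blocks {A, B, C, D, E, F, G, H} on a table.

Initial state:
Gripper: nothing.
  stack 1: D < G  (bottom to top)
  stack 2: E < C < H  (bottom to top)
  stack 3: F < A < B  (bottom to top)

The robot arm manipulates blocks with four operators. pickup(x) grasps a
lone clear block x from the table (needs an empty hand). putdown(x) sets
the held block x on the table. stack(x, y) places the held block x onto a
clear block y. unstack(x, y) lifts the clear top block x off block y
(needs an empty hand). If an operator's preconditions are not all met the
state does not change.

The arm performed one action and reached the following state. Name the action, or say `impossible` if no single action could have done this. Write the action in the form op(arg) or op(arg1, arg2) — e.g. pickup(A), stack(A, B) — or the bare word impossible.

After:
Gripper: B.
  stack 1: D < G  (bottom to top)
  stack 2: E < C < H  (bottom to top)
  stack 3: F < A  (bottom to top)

target: towers=[D/G; E/C/H; F/A] holding=B
     unstack(G, D) → towers=[D; E/C/H; F/A/B] holding=G
     unstack(H, C) → towers=[D/G; E/C; F/A/B] holding=H
     unstack(B, A) → towers=[D/G; E/C/H; F/A] holding=B  ← match

unstack(B, A)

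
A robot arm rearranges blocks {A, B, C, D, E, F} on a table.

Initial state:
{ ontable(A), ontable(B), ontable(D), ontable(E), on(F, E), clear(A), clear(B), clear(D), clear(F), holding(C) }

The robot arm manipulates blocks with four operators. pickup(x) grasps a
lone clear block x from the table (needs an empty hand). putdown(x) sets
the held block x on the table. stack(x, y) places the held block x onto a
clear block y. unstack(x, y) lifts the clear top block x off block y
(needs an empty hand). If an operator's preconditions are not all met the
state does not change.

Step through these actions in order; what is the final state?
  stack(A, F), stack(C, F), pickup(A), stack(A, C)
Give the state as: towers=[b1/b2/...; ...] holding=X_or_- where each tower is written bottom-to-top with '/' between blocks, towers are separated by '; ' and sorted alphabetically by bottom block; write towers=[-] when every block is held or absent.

towers=[B; D; E/F/C/A] holding=-

step 1 (stack(A, F)) [no-op]: towers=[A; B; D; E/F] holding=C
step 2 (stack(C, F)): towers=[A; B; D; E/F/C] holding=-
step 3 (pickup(A)): towers=[B; D; E/F/C] holding=A
step 4 (stack(A, C)): towers=[B; D; E/F/C/A] holding=-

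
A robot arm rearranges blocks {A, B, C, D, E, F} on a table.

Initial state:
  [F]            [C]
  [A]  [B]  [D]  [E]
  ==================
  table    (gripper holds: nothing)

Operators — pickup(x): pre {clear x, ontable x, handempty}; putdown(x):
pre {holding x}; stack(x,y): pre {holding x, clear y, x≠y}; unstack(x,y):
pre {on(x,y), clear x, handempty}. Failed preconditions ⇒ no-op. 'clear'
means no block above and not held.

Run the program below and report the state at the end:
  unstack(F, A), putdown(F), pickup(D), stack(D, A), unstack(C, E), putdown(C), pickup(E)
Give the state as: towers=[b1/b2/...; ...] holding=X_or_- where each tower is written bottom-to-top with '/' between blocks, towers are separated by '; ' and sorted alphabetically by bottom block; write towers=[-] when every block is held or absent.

towers=[A/D; B; C; F] holding=E

step 1 (unstack(F, A)): towers=[A; B; D; E/C] holding=F
step 2 (putdown(F)): towers=[A; B; D; E/C; F] holding=-
step 3 (pickup(D)): towers=[A; B; E/C; F] holding=D
step 4 (stack(D, A)): towers=[A/D; B; E/C; F] holding=-
step 5 (unstack(C, E)): towers=[A/D; B; E; F] holding=C
step 6 (putdown(C)): towers=[A/D; B; C; E; F] holding=-
step 7 (pickup(E)): towers=[A/D; B; C; F] holding=E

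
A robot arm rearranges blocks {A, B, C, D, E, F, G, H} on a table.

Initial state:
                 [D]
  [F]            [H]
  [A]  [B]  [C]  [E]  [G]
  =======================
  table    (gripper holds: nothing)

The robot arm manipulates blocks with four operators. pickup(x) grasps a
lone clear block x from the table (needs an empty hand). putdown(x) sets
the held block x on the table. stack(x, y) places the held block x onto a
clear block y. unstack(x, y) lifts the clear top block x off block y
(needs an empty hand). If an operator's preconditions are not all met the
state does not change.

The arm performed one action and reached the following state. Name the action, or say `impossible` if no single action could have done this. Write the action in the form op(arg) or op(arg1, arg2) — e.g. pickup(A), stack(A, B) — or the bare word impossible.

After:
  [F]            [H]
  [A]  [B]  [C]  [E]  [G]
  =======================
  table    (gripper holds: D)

target: towers=[A/F; B; C; E/H; G] holding=D
         pickup(G) → towers=[A/F; B; C; E/H/D] holding=G
         pickup(B) → towers=[A/F; C; E/H/D; G] holding=B
     unstack(F, A) → towers=[A; B; C; E/H/D; G] holding=F
     unstack(D, H) → towers=[A/F; B; C; E/H; G] holding=D  ← match
         pickup(C) → towers=[A/F; B; E/H/D; G] holding=C

unstack(D, H)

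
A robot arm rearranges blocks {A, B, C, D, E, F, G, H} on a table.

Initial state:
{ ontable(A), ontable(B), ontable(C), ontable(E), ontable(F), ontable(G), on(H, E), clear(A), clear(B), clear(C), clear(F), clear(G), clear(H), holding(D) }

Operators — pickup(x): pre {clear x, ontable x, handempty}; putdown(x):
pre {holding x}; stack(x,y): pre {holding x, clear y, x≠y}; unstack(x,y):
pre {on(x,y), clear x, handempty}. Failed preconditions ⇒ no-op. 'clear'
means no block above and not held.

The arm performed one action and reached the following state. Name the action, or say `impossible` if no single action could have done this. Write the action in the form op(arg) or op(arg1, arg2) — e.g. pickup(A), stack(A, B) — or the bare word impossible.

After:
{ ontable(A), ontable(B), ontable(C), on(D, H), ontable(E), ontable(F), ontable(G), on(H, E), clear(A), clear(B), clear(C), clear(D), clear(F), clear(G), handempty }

stack(D, H)

target: towers=[A; B; C; E/H/D; F; G] holding=-
        putdown(D) → towers=[A; B; C; D; E/H; F; G] holding=-
       stack(D, G) → towers=[A; B; C; E/H; F; G/D] holding=-
       stack(D, A) → towers=[A/D; B; C; E/H; F; G] holding=-
       stack(D, H) → towers=[A; B; C; E/H/D; F; G] holding=-  ← match
       stack(D, B) → towers=[A; B/D; C; E/H; F; G] holding=-
       stack(D, F) → towers=[A; B; C; E/H; F/D; G] holding=-
       stack(D, C) → towers=[A; B; C/D; E/H; F; G] holding=-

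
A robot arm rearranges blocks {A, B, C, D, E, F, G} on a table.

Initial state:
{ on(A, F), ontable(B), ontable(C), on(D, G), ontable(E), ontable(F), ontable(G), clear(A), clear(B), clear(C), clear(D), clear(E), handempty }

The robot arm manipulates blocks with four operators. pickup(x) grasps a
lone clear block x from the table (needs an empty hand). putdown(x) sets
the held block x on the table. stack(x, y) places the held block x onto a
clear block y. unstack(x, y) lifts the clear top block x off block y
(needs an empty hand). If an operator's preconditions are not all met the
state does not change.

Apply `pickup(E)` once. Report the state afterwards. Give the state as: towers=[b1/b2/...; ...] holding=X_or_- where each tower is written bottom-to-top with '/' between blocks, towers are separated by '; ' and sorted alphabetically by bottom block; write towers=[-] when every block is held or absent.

before: towers=[B; C; E; F/A; G/D] holding=-
pre[pickup(E)]: clear(E) ok, ontable(E) ok, handempty ok
all met → apply pickup(E)
after:  towers=[B; C; F/A; G/D] holding=E

towers=[B; C; F/A; G/D] holding=E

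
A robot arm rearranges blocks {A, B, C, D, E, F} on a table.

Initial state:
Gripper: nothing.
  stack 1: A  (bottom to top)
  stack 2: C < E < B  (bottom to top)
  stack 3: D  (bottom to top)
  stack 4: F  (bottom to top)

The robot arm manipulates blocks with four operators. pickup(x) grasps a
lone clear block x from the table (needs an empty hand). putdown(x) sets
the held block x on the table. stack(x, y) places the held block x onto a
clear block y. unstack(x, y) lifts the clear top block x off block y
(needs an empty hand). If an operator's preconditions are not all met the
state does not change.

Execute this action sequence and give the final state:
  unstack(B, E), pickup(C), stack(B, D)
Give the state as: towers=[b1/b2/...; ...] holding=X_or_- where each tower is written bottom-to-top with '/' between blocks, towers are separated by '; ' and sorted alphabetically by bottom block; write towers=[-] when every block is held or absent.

step 1 (unstack(B, E)): towers=[A; C/E; D; F] holding=B
step 2 (pickup(C)) [no-op]: towers=[A; C/E; D; F] holding=B
step 3 (stack(B, D)): towers=[A; C/E; D/B; F] holding=-

towers=[A; C/E; D/B; F] holding=-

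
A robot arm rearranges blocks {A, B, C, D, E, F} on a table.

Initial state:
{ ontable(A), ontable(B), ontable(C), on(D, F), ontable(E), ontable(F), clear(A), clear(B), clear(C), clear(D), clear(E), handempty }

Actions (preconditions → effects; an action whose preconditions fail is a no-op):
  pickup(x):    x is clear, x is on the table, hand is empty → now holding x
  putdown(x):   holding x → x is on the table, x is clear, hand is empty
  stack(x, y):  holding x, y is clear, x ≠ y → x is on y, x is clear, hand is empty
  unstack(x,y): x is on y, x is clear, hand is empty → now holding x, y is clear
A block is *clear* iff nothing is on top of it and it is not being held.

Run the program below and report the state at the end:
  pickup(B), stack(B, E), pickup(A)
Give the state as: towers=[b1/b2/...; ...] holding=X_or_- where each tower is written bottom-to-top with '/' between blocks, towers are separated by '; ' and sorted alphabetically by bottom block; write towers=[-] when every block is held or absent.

towers=[C; E/B; F/D] holding=A

step 1 (pickup(B)): towers=[A; C; E; F/D] holding=B
step 2 (stack(B, E)): towers=[A; C; E/B; F/D] holding=-
step 3 (pickup(A)): towers=[C; E/B; F/D] holding=A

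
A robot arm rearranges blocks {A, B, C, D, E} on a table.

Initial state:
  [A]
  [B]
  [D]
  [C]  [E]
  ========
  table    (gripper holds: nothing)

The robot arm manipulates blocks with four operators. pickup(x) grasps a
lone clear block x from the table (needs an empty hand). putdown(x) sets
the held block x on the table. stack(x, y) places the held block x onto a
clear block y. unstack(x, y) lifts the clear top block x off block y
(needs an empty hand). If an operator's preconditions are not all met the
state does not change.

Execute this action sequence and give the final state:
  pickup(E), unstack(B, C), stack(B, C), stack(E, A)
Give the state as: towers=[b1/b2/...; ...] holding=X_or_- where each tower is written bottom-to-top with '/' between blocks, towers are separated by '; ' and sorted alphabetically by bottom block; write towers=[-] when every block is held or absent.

towers=[C/D/B/A/E] holding=-

step 1 (pickup(E)): towers=[C/D/B/A] holding=E
step 2 (unstack(B, C)) [no-op]: towers=[C/D/B/A] holding=E
step 3 (stack(B, C)) [no-op]: towers=[C/D/B/A] holding=E
step 4 (stack(E, A)): towers=[C/D/B/A/E] holding=-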